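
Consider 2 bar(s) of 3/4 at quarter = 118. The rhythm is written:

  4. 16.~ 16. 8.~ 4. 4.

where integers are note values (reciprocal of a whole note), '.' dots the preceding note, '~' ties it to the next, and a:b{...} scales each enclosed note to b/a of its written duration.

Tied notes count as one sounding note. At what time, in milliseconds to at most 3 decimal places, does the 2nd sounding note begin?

1. 0.0ms @ 0 + 762.712ms (3/2)
2. 762.712ms @ 3/2 + 381.356ms (3/4)
3. 1144.068ms @ 9/4 + 1144.068ms (9/4)
4. 2288.136ms @ 9/2 + 762.712ms (3/2)

note 2 onset = 3/2b = 762.712ms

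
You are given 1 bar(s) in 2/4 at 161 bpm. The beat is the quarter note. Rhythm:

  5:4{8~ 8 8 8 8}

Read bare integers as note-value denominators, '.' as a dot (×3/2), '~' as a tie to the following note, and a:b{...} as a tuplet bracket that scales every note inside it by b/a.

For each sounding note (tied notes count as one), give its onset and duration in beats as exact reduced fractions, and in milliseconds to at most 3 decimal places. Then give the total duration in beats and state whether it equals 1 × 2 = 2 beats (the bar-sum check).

1) 0.0ms=0b +298.137ms=4/5b
2) 298.137ms=4/5b +149.068ms=2/5b
3) 447.205ms=6/5b +149.068ms=2/5b
4) 596.273ms=8/5b +149.068ms=2/5b
Σ=2b of 2 (161bpm 2/4) — PASS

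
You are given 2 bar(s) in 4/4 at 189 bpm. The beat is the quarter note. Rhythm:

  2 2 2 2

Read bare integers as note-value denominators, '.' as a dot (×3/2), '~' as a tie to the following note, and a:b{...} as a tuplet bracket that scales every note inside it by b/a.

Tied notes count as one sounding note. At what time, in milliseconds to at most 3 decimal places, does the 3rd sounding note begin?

note 3 onset = 4b = 1269.841ms

1. 0.0ms @ 0 + 634.921ms (2)
2. 634.921ms @ 2 + 634.921ms (2)
3. 1269.841ms @ 4 + 634.921ms (2)
4. 1904.762ms @ 6 + 634.921ms (2)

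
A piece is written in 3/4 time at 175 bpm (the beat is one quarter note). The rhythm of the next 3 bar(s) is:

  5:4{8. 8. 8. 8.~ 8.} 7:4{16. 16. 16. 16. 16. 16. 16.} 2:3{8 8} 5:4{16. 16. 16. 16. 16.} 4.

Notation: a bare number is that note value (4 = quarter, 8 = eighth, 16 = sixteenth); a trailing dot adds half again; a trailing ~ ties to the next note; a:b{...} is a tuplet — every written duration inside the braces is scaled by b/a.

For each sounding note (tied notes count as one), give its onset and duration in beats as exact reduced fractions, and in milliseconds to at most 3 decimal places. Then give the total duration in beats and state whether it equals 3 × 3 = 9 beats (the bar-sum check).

1) 0.0ms=0b +205.714ms=3/5b
2) 205.714ms=3/5b +205.714ms=3/5b
3) 411.429ms=6/5b +205.714ms=3/5b
4) 617.143ms=9/5b +411.429ms=6/5b
5) 1028.571ms=3b +73.469ms=3/14b
6) 1102.041ms=45/14b +73.469ms=3/14b
7) 1175.51ms=24/7b +73.469ms=3/14b
8) 1248.98ms=51/14b +73.469ms=3/14b
9) 1322.449ms=27/7b +73.469ms=3/14b
10) 1395.918ms=57/14b +73.469ms=3/14b
11) 1469.388ms=30/7b +73.469ms=3/14b
12) 1542.857ms=9/2b +257.143ms=3/4b
13) 1800.0ms=21/4b +257.143ms=3/4b
14) 2057.143ms=6b +102.857ms=3/10b
15) 2160.0ms=63/10b +102.857ms=3/10b
16) 2262.857ms=33/5b +102.857ms=3/10b
17) 2365.714ms=69/10b +102.857ms=3/10b
18) 2468.571ms=36/5b +102.857ms=3/10b
19) 2571.429ms=15/2b +514.286ms=3/2b
Σ=9b of 9 (175bpm 3/4) — PASS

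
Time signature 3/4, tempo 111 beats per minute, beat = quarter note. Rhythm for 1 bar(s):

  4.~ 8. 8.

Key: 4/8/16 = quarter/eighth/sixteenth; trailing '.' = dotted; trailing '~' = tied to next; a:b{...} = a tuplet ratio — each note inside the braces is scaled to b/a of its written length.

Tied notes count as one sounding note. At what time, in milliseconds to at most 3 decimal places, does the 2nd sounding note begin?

1. 0.0ms @ 0 + 1216.216ms (9/4)
2. 1216.216ms @ 9/4 + 405.405ms (3/4)

note 2 onset = 9/4b = 1216.216ms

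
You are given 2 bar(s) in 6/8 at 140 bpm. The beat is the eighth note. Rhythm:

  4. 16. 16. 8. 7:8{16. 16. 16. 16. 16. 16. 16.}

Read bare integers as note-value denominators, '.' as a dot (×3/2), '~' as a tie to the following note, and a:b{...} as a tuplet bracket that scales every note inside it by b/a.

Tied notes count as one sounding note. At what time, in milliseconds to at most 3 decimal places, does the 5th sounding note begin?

1. 0.0ms @ 0 + 1285.714ms (3)
2. 1285.714ms @ 3 + 321.429ms (3/4)
3. 1607.143ms @ 15/4 + 321.429ms (3/4)
4. 1928.571ms @ 9/2 + 642.857ms (3/2)
5. 2571.429ms @ 6 + 367.347ms (6/7)
6. 2938.776ms @ 48/7 + 367.347ms (6/7)
7. 3306.122ms @ 54/7 + 367.347ms (6/7)
8. 3673.469ms @ 60/7 + 367.347ms (6/7)
9. 4040.816ms @ 66/7 + 367.347ms (6/7)
10. 4408.163ms @ 72/7 + 367.347ms (6/7)
11. 4775.51ms @ 78/7 + 367.347ms (6/7)

note 5 onset = 6b = 2571.429ms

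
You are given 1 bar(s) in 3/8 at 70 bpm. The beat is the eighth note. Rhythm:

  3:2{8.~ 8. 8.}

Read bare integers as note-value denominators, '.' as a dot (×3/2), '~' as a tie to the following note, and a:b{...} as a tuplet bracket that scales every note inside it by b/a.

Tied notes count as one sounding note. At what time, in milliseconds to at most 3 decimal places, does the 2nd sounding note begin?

note 2 onset = 2b = 1714.286ms

1. 0.0ms @ 0 + 1714.286ms (2)
2. 1714.286ms @ 2 + 857.143ms (1)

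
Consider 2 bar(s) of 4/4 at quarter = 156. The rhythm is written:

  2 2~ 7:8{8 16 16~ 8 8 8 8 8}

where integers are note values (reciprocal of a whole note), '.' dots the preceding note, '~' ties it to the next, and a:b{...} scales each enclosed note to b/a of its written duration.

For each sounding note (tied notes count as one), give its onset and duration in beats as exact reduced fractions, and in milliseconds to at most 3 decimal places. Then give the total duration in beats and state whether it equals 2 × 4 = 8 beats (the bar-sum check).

1) 0.0ms=0b +769.231ms=2b
2) 769.231ms=2b +989.011ms=18/7b
3) 1758.242ms=32/7b +109.89ms=2/7b
4) 1868.132ms=34/7b +329.67ms=6/7b
5) 2197.802ms=40/7b +219.78ms=4/7b
6) 2417.582ms=44/7b +219.78ms=4/7b
7) 2637.363ms=48/7b +219.78ms=4/7b
8) 2857.143ms=52/7b +219.78ms=4/7b
Σ=8b of 8 (156bpm 4/4) — PASS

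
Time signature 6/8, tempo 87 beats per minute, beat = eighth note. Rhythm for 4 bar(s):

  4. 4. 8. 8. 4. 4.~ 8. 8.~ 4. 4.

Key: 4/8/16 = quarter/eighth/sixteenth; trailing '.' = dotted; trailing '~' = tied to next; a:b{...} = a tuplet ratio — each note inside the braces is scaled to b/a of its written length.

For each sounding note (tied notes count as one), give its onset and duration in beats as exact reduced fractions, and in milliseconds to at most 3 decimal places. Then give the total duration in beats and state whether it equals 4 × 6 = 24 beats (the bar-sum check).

1) 0.0ms=0b +2068.966ms=3b
2) 2068.966ms=3b +2068.966ms=3b
3) 4137.931ms=6b +1034.483ms=3/2b
4) 5172.414ms=15/2b +1034.483ms=3/2b
5) 6206.897ms=9b +2068.966ms=3b
6) 8275.862ms=12b +3103.448ms=9/2b
7) 11379.31ms=33/2b +3103.448ms=9/2b
8) 14482.759ms=21b +2068.966ms=3b
Σ=24b of 24 (87bpm 6/8) — PASS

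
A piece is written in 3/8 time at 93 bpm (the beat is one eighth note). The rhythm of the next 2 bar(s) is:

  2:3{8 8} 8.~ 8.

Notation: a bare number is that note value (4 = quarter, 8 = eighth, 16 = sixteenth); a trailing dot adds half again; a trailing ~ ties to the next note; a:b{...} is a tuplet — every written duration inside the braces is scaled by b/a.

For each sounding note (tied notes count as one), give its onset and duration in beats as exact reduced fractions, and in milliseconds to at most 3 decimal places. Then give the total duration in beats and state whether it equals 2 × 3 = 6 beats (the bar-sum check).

1) 0.0ms=0b +967.742ms=3/2b
2) 967.742ms=3/2b +967.742ms=3/2b
3) 1935.484ms=3b +1935.484ms=3b
Σ=6b of 6 (93bpm 3/8) — PASS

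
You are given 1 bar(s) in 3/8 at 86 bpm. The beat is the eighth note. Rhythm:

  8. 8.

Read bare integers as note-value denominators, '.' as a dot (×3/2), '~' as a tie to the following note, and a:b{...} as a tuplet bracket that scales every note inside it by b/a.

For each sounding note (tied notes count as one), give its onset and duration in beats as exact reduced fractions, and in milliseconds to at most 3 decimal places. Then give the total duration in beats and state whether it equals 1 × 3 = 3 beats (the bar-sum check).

1) 0.0ms=0b +1046.512ms=3/2b
2) 1046.512ms=3/2b +1046.512ms=3/2b
Σ=3b of 3 (86bpm 3/8) — PASS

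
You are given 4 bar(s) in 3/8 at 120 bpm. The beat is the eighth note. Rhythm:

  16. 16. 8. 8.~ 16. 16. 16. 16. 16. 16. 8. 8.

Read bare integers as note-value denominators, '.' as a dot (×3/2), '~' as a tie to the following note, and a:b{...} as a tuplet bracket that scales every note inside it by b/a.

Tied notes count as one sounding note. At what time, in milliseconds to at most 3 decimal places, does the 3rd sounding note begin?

1. 0.0ms @ 0 + 375.0ms (3/4)
2. 375.0ms @ 3/4 + 375.0ms (3/4)
3. 750.0ms @ 3/2 + 750.0ms (3/2)
4. 1500.0ms @ 3 + 1125.0ms (9/4)
5. 2625.0ms @ 21/4 + 375.0ms (3/4)
6. 3000.0ms @ 6 + 375.0ms (3/4)
7. 3375.0ms @ 27/4 + 375.0ms (3/4)
8. 3750.0ms @ 15/2 + 375.0ms (3/4)
9. 4125.0ms @ 33/4 + 375.0ms (3/4)
10. 4500.0ms @ 9 + 750.0ms (3/2)
11. 5250.0ms @ 21/2 + 750.0ms (3/2)

note 3 onset = 3/2b = 750.0ms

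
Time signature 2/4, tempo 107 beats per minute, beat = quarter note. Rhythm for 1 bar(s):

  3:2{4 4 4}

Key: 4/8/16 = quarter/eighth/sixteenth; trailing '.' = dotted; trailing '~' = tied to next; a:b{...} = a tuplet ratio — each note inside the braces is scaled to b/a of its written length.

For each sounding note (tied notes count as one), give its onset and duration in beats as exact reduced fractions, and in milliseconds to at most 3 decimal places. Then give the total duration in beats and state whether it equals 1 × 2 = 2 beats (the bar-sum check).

1) 0.0ms=0b +373.832ms=2/3b
2) 373.832ms=2/3b +373.832ms=2/3b
3) 747.664ms=4/3b +373.832ms=2/3b
Σ=2b of 2 (107bpm 2/4) — PASS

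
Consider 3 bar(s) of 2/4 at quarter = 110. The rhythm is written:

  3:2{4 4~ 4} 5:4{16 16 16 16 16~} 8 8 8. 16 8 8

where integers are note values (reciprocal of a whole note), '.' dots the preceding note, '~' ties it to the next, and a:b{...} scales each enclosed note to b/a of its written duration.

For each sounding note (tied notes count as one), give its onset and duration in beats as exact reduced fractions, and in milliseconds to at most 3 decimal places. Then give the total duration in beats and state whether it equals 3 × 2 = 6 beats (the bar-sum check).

1) 0.0ms=0b +363.636ms=2/3b
2) 363.636ms=2/3b +727.273ms=4/3b
3) 1090.909ms=2b +109.091ms=1/5b
4) 1200.0ms=11/5b +109.091ms=1/5b
5) 1309.091ms=12/5b +109.091ms=1/5b
6) 1418.182ms=13/5b +109.091ms=1/5b
7) 1527.273ms=14/5b +381.818ms=7/10b
8) 1909.091ms=7/2b +272.727ms=1/2b
9) 2181.818ms=4b +409.091ms=3/4b
10) 2590.909ms=19/4b +136.364ms=1/4b
11) 2727.273ms=5b +272.727ms=1/2b
12) 3000.0ms=11/2b +272.727ms=1/2b
Σ=6b of 6 (110bpm 2/4) — PASS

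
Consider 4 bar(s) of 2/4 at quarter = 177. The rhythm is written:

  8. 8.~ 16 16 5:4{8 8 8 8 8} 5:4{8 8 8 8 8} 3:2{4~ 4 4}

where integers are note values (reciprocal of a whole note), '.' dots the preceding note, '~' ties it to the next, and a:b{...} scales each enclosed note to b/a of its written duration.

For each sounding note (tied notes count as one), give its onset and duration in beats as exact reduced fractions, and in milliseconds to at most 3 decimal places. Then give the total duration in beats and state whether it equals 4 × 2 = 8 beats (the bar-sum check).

1) 0.0ms=0b +254.237ms=3/4b
2) 254.237ms=3/4b +338.983ms=1b
3) 593.22ms=7/4b +84.746ms=1/4b
4) 677.966ms=2b +135.593ms=2/5b
5) 813.559ms=12/5b +135.593ms=2/5b
6) 949.153ms=14/5b +135.593ms=2/5b
7) 1084.746ms=16/5b +135.593ms=2/5b
8) 1220.339ms=18/5b +135.593ms=2/5b
9) 1355.932ms=4b +135.593ms=2/5b
10) 1491.525ms=22/5b +135.593ms=2/5b
11) 1627.119ms=24/5b +135.593ms=2/5b
12) 1762.712ms=26/5b +135.593ms=2/5b
13) 1898.305ms=28/5b +135.593ms=2/5b
14) 2033.898ms=6b +451.977ms=4/3b
15) 2485.876ms=22/3b +225.989ms=2/3b
Σ=8b of 8 (177bpm 2/4) — PASS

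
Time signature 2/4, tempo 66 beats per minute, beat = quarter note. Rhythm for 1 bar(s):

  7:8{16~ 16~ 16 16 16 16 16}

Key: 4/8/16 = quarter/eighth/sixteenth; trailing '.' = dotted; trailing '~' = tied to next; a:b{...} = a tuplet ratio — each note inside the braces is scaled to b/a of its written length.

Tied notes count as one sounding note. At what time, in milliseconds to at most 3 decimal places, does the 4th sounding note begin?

1. 0.0ms @ 0 + 779.221ms (6/7)
2. 779.221ms @ 6/7 + 259.74ms (2/7)
3. 1038.961ms @ 8/7 + 259.74ms (2/7)
4. 1298.701ms @ 10/7 + 259.74ms (2/7)
5. 1558.442ms @ 12/7 + 259.74ms (2/7)

note 4 onset = 10/7b = 1298.701ms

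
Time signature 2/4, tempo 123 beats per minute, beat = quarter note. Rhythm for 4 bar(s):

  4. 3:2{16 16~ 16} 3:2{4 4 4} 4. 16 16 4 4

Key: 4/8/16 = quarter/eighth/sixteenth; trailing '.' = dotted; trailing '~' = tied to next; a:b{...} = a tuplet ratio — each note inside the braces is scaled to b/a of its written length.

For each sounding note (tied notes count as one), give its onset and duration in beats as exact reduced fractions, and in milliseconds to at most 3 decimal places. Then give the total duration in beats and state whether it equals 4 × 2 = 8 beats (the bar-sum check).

1) 0.0ms=0b +731.707ms=3/2b
2) 731.707ms=3/2b +81.301ms=1/6b
3) 813.008ms=5/3b +162.602ms=1/3b
4) 975.61ms=2b +325.203ms=2/3b
5) 1300.813ms=8/3b +325.203ms=2/3b
6) 1626.016ms=10/3b +325.203ms=2/3b
7) 1951.22ms=4b +731.707ms=3/2b
8) 2682.927ms=11/2b +121.951ms=1/4b
9) 2804.878ms=23/4b +121.951ms=1/4b
10) 2926.829ms=6b +487.805ms=1b
11) 3414.634ms=7b +487.805ms=1b
Σ=8b of 8 (123bpm 2/4) — PASS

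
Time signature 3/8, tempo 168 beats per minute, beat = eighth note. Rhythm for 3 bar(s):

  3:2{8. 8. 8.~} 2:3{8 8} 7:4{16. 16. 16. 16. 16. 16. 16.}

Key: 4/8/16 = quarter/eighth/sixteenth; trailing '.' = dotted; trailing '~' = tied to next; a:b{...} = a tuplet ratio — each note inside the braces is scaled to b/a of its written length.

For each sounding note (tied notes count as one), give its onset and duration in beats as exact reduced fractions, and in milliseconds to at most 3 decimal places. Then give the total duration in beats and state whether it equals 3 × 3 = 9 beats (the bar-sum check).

1) 0.0ms=0b +357.143ms=1b
2) 357.143ms=1b +357.143ms=1b
3) 714.286ms=2b +892.857ms=5/2b
4) 1607.143ms=9/2b +535.714ms=3/2b
5) 2142.857ms=6b +153.061ms=3/7b
6) 2295.918ms=45/7b +153.061ms=3/7b
7) 2448.98ms=48/7b +153.061ms=3/7b
8) 2602.041ms=51/7b +153.061ms=3/7b
9) 2755.102ms=54/7b +153.061ms=3/7b
10) 2908.163ms=57/7b +153.061ms=3/7b
11) 3061.224ms=60/7b +153.061ms=3/7b
Σ=9b of 9 (168bpm 3/8) — PASS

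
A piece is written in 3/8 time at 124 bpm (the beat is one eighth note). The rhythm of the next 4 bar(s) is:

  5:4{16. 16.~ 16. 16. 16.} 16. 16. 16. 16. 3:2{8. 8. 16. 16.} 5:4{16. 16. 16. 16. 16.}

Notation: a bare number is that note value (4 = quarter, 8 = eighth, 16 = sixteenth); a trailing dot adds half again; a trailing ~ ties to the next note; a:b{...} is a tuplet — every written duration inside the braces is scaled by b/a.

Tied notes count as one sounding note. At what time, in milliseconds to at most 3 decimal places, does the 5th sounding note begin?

note 5 onset = 3b = 1451.613ms

1. 0.0ms @ 0 + 290.323ms (3/5)
2. 290.323ms @ 3/5 + 580.645ms (6/5)
3. 870.968ms @ 9/5 + 290.323ms (3/5)
4. 1161.29ms @ 12/5 + 290.323ms (3/5)
5. 1451.613ms @ 3 + 362.903ms (3/4)
6. 1814.516ms @ 15/4 + 362.903ms (3/4)
7. 2177.419ms @ 9/2 + 362.903ms (3/4)
8. 2540.323ms @ 21/4 + 362.903ms (3/4)
9. 2903.226ms @ 6 + 483.871ms (1)
10. 3387.097ms @ 7 + 483.871ms (1)
11. 3870.968ms @ 8 + 241.935ms (1/2)
12. 4112.903ms @ 17/2 + 241.935ms (1/2)
13. 4354.839ms @ 9 + 290.323ms (3/5)
14. 4645.161ms @ 48/5 + 290.323ms (3/5)
15. 4935.484ms @ 51/5 + 290.323ms (3/5)
16. 5225.806ms @ 54/5 + 290.323ms (3/5)
17. 5516.129ms @ 57/5 + 290.323ms (3/5)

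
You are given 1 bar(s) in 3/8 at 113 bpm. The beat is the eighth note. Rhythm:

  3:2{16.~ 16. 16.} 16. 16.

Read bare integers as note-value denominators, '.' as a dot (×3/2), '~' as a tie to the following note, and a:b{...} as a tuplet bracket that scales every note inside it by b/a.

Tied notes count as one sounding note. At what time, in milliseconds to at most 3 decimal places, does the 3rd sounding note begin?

1. 0.0ms @ 0 + 530.973ms (1)
2. 530.973ms @ 1 + 265.487ms (1/2)
3. 796.46ms @ 3/2 + 398.23ms (3/4)
4. 1194.69ms @ 9/4 + 398.23ms (3/4)

note 3 onset = 3/2b = 796.46ms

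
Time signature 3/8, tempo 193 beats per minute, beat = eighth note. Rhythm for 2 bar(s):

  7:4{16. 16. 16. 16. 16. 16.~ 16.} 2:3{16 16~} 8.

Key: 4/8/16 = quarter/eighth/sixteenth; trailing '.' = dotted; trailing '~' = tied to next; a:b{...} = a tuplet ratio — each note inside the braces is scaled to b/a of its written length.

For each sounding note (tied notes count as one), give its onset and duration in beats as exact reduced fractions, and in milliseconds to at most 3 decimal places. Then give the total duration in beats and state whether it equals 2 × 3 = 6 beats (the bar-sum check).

1) 0.0ms=0b +133.235ms=3/7b
2) 133.235ms=3/7b +133.235ms=3/7b
3) 266.469ms=6/7b +133.235ms=3/7b
4) 399.704ms=9/7b +133.235ms=3/7b
5) 532.939ms=12/7b +133.235ms=3/7b
6) 666.173ms=15/7b +266.469ms=6/7b
7) 932.642ms=3b +233.161ms=3/4b
8) 1165.803ms=15/4b +699.482ms=9/4b
Σ=6b of 6 (193bpm 3/8) — PASS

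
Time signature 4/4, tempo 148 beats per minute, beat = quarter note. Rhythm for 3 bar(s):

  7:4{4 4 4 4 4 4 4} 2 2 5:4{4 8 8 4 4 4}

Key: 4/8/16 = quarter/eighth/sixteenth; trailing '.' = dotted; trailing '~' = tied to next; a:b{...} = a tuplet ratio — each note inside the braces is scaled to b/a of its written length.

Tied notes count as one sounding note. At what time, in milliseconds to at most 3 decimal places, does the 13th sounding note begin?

1. 0.0ms @ 0 + 231.66ms (4/7)
2. 231.66ms @ 4/7 + 231.66ms (4/7)
3. 463.32ms @ 8/7 + 231.66ms (4/7)
4. 694.981ms @ 12/7 + 231.66ms (4/7)
5. 926.641ms @ 16/7 + 231.66ms (4/7)
6. 1158.301ms @ 20/7 + 231.66ms (4/7)
7. 1389.961ms @ 24/7 + 231.66ms (4/7)
8. 1621.622ms @ 4 + 810.811ms (2)
9. 2432.432ms @ 6 + 810.811ms (2)
10. 3243.243ms @ 8 + 324.324ms (4/5)
11. 3567.568ms @ 44/5 + 162.162ms (2/5)
12. 3729.73ms @ 46/5 + 162.162ms (2/5)
13. 3891.892ms @ 48/5 + 324.324ms (4/5)
14. 4216.216ms @ 52/5 + 324.324ms (4/5)
15. 4540.541ms @ 56/5 + 324.324ms (4/5)

note 13 onset = 48/5b = 3891.892ms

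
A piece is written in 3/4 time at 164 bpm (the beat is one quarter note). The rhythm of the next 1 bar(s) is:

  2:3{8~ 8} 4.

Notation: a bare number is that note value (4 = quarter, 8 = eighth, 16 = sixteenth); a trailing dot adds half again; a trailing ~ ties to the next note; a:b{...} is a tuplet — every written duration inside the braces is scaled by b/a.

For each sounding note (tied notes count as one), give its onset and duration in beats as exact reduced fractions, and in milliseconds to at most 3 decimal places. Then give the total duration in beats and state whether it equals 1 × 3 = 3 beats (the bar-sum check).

1) 0.0ms=0b +548.78ms=3/2b
2) 548.78ms=3/2b +548.78ms=3/2b
Σ=3b of 3 (164bpm 3/4) — PASS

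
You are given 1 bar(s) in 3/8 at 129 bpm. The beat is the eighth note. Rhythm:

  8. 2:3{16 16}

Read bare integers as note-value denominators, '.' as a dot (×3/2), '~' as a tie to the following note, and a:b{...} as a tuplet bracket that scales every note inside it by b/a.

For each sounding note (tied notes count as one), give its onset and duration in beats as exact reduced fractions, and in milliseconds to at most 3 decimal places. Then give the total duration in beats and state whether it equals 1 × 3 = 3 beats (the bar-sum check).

1) 0.0ms=0b +697.674ms=3/2b
2) 697.674ms=3/2b +348.837ms=3/4b
3) 1046.512ms=9/4b +348.837ms=3/4b
Σ=3b of 3 (129bpm 3/8) — PASS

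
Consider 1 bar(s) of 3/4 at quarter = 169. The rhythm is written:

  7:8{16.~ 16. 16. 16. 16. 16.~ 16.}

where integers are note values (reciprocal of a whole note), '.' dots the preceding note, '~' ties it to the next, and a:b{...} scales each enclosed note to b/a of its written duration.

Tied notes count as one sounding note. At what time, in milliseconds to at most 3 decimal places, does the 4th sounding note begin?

1. 0.0ms @ 0 + 304.311ms (6/7)
2. 304.311ms @ 6/7 + 152.156ms (3/7)
3. 456.467ms @ 9/7 + 152.156ms (3/7)
4. 608.622ms @ 12/7 + 152.156ms (3/7)
5. 760.778ms @ 15/7 + 304.311ms (6/7)

note 4 onset = 12/7b = 608.622ms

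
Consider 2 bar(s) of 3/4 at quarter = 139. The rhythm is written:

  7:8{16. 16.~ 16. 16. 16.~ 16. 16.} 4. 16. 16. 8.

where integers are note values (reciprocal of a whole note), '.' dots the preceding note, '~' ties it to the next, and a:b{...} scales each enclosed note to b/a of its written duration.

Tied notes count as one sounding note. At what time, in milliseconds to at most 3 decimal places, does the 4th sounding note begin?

note 4 onset = 12/7b = 739.979ms

1. 0.0ms @ 0 + 184.995ms (3/7)
2. 184.995ms @ 3/7 + 369.99ms (6/7)
3. 554.985ms @ 9/7 + 184.995ms (3/7)
4. 739.979ms @ 12/7 + 369.99ms (6/7)
5. 1109.969ms @ 18/7 + 184.995ms (3/7)
6. 1294.964ms @ 3 + 647.482ms (3/2)
7. 1942.446ms @ 9/2 + 161.871ms (3/8)
8. 2104.317ms @ 39/8 + 161.871ms (3/8)
9. 2266.187ms @ 21/4 + 323.741ms (3/4)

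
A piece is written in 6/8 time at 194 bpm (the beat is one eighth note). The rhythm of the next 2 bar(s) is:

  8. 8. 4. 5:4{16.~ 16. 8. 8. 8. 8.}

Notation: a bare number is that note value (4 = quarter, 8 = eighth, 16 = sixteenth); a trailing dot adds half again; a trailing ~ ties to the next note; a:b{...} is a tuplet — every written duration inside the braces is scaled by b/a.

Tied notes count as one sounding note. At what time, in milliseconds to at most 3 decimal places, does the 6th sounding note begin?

1. 0.0ms @ 0 + 463.918ms (3/2)
2. 463.918ms @ 3/2 + 463.918ms (3/2)
3. 927.835ms @ 3 + 927.835ms (3)
4. 1855.67ms @ 6 + 371.134ms (6/5)
5. 2226.804ms @ 36/5 + 371.134ms (6/5)
6. 2597.938ms @ 42/5 + 371.134ms (6/5)
7. 2969.072ms @ 48/5 + 371.134ms (6/5)
8. 3340.206ms @ 54/5 + 371.134ms (6/5)

note 6 onset = 42/5b = 2597.938ms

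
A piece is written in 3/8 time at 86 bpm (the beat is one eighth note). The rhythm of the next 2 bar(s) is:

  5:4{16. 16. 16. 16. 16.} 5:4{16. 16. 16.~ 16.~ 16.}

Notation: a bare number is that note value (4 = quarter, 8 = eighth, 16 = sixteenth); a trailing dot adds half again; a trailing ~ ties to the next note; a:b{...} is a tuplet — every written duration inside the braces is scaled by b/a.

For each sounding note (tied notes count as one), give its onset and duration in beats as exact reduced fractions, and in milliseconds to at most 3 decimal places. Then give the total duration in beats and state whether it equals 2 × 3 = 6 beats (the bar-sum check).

1) 0.0ms=0b +418.605ms=3/5b
2) 418.605ms=3/5b +418.605ms=3/5b
3) 837.209ms=6/5b +418.605ms=3/5b
4) 1255.814ms=9/5b +418.605ms=3/5b
5) 1674.419ms=12/5b +418.605ms=3/5b
6) 2093.023ms=3b +418.605ms=3/5b
7) 2511.628ms=18/5b +418.605ms=3/5b
8) 2930.233ms=21/5b +1255.814ms=9/5b
Σ=6b of 6 (86bpm 3/8) — PASS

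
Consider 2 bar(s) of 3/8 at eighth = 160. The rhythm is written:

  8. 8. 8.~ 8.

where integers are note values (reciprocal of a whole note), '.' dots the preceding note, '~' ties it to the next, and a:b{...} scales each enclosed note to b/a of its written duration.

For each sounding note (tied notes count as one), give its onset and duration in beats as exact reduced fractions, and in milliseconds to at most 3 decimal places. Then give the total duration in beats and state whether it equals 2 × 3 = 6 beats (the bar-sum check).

1) 0.0ms=0b +562.5ms=3/2b
2) 562.5ms=3/2b +562.5ms=3/2b
3) 1125.0ms=3b +1125.0ms=3b
Σ=6b of 6 (160bpm 3/8) — PASS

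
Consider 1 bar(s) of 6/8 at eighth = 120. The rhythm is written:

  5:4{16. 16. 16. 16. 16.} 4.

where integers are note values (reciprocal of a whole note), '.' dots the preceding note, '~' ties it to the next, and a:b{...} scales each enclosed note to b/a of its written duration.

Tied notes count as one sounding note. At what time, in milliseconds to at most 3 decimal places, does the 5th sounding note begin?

note 5 onset = 12/5b = 1200.0ms

1. 0.0ms @ 0 + 300.0ms (3/5)
2. 300.0ms @ 3/5 + 300.0ms (3/5)
3. 600.0ms @ 6/5 + 300.0ms (3/5)
4. 900.0ms @ 9/5 + 300.0ms (3/5)
5. 1200.0ms @ 12/5 + 300.0ms (3/5)
6. 1500.0ms @ 3 + 1500.0ms (3)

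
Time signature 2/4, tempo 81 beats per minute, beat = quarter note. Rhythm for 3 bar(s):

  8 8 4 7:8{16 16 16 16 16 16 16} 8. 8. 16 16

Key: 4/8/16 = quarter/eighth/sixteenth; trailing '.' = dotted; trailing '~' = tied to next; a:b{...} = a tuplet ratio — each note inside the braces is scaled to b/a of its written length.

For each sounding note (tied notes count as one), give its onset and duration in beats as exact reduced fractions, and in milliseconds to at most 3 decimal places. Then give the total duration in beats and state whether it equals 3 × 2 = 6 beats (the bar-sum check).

1) 0.0ms=0b +370.37ms=1/2b
2) 370.37ms=1/2b +370.37ms=1/2b
3) 740.741ms=1b +740.741ms=1b
4) 1481.481ms=2b +211.64ms=2/7b
5) 1693.122ms=16/7b +211.64ms=2/7b
6) 1904.762ms=18/7b +211.64ms=2/7b
7) 2116.402ms=20/7b +211.64ms=2/7b
8) 2328.042ms=22/7b +211.64ms=2/7b
9) 2539.683ms=24/7b +211.64ms=2/7b
10) 2751.323ms=26/7b +211.64ms=2/7b
11) 2962.963ms=4b +555.556ms=3/4b
12) 3518.519ms=19/4b +555.556ms=3/4b
13) 4074.074ms=11/2b +185.185ms=1/4b
14) 4259.259ms=23/4b +185.185ms=1/4b
Σ=6b of 6 (81bpm 2/4) — PASS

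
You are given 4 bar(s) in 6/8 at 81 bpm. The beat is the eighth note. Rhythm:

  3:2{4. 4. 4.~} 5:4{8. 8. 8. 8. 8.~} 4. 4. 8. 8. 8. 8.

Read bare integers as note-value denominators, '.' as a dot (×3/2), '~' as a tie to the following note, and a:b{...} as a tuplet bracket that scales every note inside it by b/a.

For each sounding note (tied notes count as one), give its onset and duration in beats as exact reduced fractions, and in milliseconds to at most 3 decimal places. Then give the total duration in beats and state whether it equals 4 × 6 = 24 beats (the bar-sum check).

1) 0.0ms=0b +1481.481ms=2b
2) 1481.481ms=2b +1481.481ms=2b
3) 2962.963ms=4b +2370.37ms=16/5b
4) 5333.333ms=36/5b +888.889ms=6/5b
5) 6222.222ms=42/5b +888.889ms=6/5b
6) 7111.111ms=48/5b +888.889ms=6/5b
7) 8000.0ms=54/5b +3111.111ms=21/5b
8) 11111.111ms=15b +2222.222ms=3b
9) 13333.333ms=18b +1111.111ms=3/2b
10) 14444.444ms=39/2b +1111.111ms=3/2b
11) 15555.556ms=21b +1111.111ms=3/2b
12) 16666.667ms=45/2b +1111.111ms=3/2b
Σ=24b of 24 (81bpm 6/8) — PASS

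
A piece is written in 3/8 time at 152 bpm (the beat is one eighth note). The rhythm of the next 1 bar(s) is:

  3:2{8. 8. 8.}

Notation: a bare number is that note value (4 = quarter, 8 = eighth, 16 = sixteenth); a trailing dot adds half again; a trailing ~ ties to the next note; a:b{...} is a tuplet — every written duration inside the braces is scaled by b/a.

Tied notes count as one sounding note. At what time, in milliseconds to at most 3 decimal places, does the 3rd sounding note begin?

note 3 onset = 2b = 789.474ms

1. 0.0ms @ 0 + 394.737ms (1)
2. 394.737ms @ 1 + 394.737ms (1)
3. 789.474ms @ 2 + 394.737ms (1)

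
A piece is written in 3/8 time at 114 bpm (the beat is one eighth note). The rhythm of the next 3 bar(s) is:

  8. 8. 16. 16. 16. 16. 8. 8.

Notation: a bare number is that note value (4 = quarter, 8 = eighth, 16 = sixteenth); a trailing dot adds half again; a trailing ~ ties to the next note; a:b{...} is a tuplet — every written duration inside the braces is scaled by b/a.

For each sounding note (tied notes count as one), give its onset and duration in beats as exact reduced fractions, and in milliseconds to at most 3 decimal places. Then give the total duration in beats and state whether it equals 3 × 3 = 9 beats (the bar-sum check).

1) 0.0ms=0b +789.474ms=3/2b
2) 789.474ms=3/2b +789.474ms=3/2b
3) 1578.947ms=3b +394.737ms=3/4b
4) 1973.684ms=15/4b +394.737ms=3/4b
5) 2368.421ms=9/2b +394.737ms=3/4b
6) 2763.158ms=21/4b +394.737ms=3/4b
7) 3157.895ms=6b +789.474ms=3/2b
8) 3947.368ms=15/2b +789.474ms=3/2b
Σ=9b of 9 (114bpm 3/8) — PASS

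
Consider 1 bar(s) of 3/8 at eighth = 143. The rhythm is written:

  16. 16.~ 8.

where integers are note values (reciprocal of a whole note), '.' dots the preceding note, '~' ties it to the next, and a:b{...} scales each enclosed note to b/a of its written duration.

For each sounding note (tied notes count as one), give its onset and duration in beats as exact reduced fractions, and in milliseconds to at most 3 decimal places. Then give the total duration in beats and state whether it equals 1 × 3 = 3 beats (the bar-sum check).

1) 0.0ms=0b +314.685ms=3/4b
2) 314.685ms=3/4b +944.056ms=9/4b
Σ=3b of 3 (143bpm 3/8) — PASS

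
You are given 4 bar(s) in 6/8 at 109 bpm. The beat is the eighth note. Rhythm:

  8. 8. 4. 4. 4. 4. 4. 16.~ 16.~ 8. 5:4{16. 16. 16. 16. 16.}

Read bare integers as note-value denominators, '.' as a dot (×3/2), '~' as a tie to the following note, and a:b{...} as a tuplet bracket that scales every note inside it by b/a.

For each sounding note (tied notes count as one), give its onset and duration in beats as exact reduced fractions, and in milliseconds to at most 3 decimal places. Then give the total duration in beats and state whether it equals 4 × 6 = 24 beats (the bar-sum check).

1) 0.0ms=0b +825.688ms=3/2b
2) 825.688ms=3/2b +825.688ms=3/2b
3) 1651.376ms=3b +1651.376ms=3b
4) 3302.752ms=6b +1651.376ms=3b
5) 4954.128ms=9b +1651.376ms=3b
6) 6605.505ms=12b +1651.376ms=3b
7) 8256.881ms=15b +1651.376ms=3b
8) 9908.257ms=18b +1651.376ms=3b
9) 11559.633ms=21b +330.275ms=3/5b
10) 11889.908ms=108/5b +330.275ms=3/5b
11) 12220.183ms=111/5b +330.275ms=3/5b
12) 12550.459ms=114/5b +330.275ms=3/5b
13) 12880.734ms=117/5b +330.275ms=3/5b
Σ=24b of 24 (109bpm 6/8) — PASS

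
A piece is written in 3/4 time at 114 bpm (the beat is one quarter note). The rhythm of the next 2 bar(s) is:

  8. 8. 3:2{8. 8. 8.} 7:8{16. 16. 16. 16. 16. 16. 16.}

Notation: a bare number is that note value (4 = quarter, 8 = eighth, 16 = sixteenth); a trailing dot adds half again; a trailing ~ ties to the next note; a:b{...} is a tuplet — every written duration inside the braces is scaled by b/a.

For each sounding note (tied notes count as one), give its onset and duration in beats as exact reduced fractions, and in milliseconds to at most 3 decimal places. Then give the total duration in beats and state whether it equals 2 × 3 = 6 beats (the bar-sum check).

1) 0.0ms=0b +394.737ms=3/4b
2) 394.737ms=3/4b +394.737ms=3/4b
3) 789.474ms=3/2b +263.158ms=1/2b
4) 1052.632ms=2b +263.158ms=1/2b
5) 1315.789ms=5/2b +263.158ms=1/2b
6) 1578.947ms=3b +225.564ms=3/7b
7) 1804.511ms=24/7b +225.564ms=3/7b
8) 2030.075ms=27/7b +225.564ms=3/7b
9) 2255.639ms=30/7b +225.564ms=3/7b
10) 2481.203ms=33/7b +225.564ms=3/7b
11) 2706.767ms=36/7b +225.564ms=3/7b
12) 2932.331ms=39/7b +225.564ms=3/7b
Σ=6b of 6 (114bpm 3/4) — PASS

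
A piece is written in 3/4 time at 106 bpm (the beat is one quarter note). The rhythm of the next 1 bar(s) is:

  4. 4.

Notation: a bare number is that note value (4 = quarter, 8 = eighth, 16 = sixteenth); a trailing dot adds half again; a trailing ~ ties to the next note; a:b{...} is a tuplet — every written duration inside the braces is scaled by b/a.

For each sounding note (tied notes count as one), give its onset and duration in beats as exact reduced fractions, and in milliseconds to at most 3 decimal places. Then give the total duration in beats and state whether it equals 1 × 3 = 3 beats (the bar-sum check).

1) 0.0ms=0b +849.057ms=3/2b
2) 849.057ms=3/2b +849.057ms=3/2b
Σ=3b of 3 (106bpm 3/4) — PASS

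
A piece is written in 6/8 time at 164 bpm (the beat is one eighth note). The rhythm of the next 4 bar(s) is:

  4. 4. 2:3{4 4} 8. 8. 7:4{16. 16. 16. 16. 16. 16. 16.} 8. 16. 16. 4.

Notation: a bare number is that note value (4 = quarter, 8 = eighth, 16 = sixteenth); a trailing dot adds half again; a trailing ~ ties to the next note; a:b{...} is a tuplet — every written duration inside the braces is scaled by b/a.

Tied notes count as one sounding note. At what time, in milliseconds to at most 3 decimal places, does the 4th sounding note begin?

1. 0.0ms @ 0 + 1097.561ms (3)
2. 1097.561ms @ 3 + 1097.561ms (3)
3. 2195.122ms @ 6 + 1097.561ms (3)
4. 3292.683ms @ 9 + 1097.561ms (3)
5. 4390.244ms @ 12 + 548.78ms (3/2)
6. 4939.024ms @ 27/2 + 548.78ms (3/2)
7. 5487.805ms @ 15 + 156.794ms (3/7)
8. 5644.599ms @ 108/7 + 156.794ms (3/7)
9. 5801.394ms @ 111/7 + 156.794ms (3/7)
10. 5958.188ms @ 114/7 + 156.794ms (3/7)
11. 6114.983ms @ 117/7 + 156.794ms (3/7)
12. 6271.777ms @ 120/7 + 156.794ms (3/7)
13. 6428.571ms @ 123/7 + 156.794ms (3/7)
14. 6585.366ms @ 18 + 548.78ms (3/2)
15. 7134.146ms @ 39/2 + 274.39ms (3/4)
16. 7408.537ms @ 81/4 + 274.39ms (3/4)
17. 7682.927ms @ 21 + 1097.561ms (3)

note 4 onset = 9b = 3292.683ms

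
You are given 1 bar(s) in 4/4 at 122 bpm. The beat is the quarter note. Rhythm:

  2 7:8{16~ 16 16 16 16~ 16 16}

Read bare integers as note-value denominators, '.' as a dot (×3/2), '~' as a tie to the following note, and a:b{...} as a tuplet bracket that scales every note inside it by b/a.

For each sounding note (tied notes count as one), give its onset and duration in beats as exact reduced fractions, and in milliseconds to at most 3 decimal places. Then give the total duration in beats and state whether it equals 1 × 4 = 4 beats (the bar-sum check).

1) 0.0ms=0b +983.607ms=2b
2) 983.607ms=2b +281.03ms=4/7b
3) 1264.637ms=18/7b +140.515ms=2/7b
4) 1405.152ms=20/7b +140.515ms=2/7b
5) 1545.667ms=22/7b +281.03ms=4/7b
6) 1826.698ms=26/7b +140.515ms=2/7b
Σ=4b of 4 (122bpm 4/4) — PASS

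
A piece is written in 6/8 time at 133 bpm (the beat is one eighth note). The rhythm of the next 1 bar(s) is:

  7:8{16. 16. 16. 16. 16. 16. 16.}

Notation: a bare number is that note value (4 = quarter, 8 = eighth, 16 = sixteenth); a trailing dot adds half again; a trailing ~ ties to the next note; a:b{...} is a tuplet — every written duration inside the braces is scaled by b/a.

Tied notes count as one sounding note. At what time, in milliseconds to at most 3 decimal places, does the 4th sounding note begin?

1. 0.0ms @ 0 + 386.681ms (6/7)
2. 386.681ms @ 6/7 + 386.681ms (6/7)
3. 773.362ms @ 12/7 + 386.681ms (6/7)
4. 1160.043ms @ 18/7 + 386.681ms (6/7)
5. 1546.724ms @ 24/7 + 386.681ms (6/7)
6. 1933.405ms @ 30/7 + 386.681ms (6/7)
7. 2320.086ms @ 36/7 + 386.681ms (6/7)

note 4 onset = 18/7b = 1160.043ms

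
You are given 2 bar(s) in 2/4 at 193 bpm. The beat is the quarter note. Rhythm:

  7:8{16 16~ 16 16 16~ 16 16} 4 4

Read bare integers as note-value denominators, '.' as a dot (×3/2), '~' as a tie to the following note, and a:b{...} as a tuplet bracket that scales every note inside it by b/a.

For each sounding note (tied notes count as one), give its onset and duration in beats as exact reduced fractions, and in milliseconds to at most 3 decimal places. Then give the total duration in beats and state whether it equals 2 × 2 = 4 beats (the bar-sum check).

1) 0.0ms=0b +88.823ms=2/7b
2) 88.823ms=2/7b +177.646ms=4/7b
3) 266.469ms=6/7b +88.823ms=2/7b
4) 355.292ms=8/7b +177.646ms=4/7b
5) 532.939ms=12/7b +88.823ms=2/7b
6) 621.762ms=2b +310.881ms=1b
7) 932.642ms=3b +310.881ms=1b
Σ=4b of 4 (193bpm 2/4) — PASS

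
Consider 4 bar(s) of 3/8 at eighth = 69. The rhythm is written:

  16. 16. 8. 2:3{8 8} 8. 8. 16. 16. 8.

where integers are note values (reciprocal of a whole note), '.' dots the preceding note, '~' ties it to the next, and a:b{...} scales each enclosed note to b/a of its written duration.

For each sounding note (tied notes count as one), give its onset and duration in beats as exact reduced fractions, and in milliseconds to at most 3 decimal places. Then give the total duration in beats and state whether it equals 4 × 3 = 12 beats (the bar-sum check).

1) 0.0ms=0b +652.174ms=3/4b
2) 652.174ms=3/4b +652.174ms=3/4b
3) 1304.348ms=3/2b +1304.348ms=3/2b
4) 2608.696ms=3b +1304.348ms=3/2b
5) 3913.043ms=9/2b +1304.348ms=3/2b
6) 5217.391ms=6b +1304.348ms=3/2b
7) 6521.739ms=15/2b +1304.348ms=3/2b
8) 7826.087ms=9b +652.174ms=3/4b
9) 8478.261ms=39/4b +652.174ms=3/4b
10) 9130.435ms=21/2b +1304.348ms=3/2b
Σ=12b of 12 (69bpm 3/8) — PASS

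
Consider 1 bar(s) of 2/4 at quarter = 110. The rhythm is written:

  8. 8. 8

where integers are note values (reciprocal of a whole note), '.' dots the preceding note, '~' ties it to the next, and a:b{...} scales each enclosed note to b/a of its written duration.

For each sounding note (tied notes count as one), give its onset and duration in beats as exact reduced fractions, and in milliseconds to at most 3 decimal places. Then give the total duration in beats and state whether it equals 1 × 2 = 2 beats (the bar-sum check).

1) 0.0ms=0b +409.091ms=3/4b
2) 409.091ms=3/4b +409.091ms=3/4b
3) 818.182ms=3/2b +272.727ms=1/2b
Σ=2b of 2 (110bpm 2/4) — PASS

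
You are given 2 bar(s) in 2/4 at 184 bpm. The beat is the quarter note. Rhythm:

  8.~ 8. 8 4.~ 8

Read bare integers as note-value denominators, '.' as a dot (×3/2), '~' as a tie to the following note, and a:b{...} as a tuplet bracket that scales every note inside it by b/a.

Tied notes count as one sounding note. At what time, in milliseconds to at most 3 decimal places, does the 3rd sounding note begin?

note 3 onset = 2b = 652.174ms

1. 0.0ms @ 0 + 489.13ms (3/2)
2. 489.13ms @ 3/2 + 163.043ms (1/2)
3. 652.174ms @ 2 + 652.174ms (2)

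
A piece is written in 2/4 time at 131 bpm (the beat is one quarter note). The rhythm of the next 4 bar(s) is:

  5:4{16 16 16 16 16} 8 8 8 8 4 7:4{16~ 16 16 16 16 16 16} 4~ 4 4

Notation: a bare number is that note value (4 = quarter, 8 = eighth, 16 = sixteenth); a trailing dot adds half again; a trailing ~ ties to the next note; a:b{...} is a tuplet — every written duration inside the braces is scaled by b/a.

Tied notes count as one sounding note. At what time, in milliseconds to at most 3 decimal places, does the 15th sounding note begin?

note 15 onset = 33/7b = 2159.215ms

1. 0.0ms @ 0 + 91.603ms (1/5)
2. 91.603ms @ 1/5 + 91.603ms (1/5)
3. 183.206ms @ 2/5 + 91.603ms (1/5)
4. 274.809ms @ 3/5 + 91.603ms (1/5)
5. 366.412ms @ 4/5 + 91.603ms (1/5)
6. 458.015ms @ 1 + 229.008ms (1/2)
7. 687.023ms @ 3/2 + 229.008ms (1/2)
8. 916.031ms @ 2 + 229.008ms (1/2)
9. 1145.038ms @ 5/2 + 229.008ms (1/2)
10. 1374.046ms @ 3 + 458.015ms (1)
11. 1832.061ms @ 4 + 130.862ms (2/7)
12. 1962.923ms @ 30/7 + 65.431ms (1/7)
13. 2028.353ms @ 31/7 + 65.431ms (1/7)
14. 2093.784ms @ 32/7 + 65.431ms (1/7)
15. 2159.215ms @ 33/7 + 65.431ms (1/7)
16. 2224.646ms @ 34/7 + 65.431ms (1/7)
17. 2290.076ms @ 5 + 916.031ms (2)
18. 3206.107ms @ 7 + 458.015ms (1)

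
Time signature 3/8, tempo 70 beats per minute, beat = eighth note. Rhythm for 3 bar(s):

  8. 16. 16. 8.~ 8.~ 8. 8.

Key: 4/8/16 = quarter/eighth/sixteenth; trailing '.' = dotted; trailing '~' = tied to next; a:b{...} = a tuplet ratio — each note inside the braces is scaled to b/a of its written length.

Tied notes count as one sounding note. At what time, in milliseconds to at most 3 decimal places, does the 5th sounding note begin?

1. 0.0ms @ 0 + 1285.714ms (3/2)
2. 1285.714ms @ 3/2 + 642.857ms (3/4)
3. 1928.571ms @ 9/4 + 642.857ms (3/4)
4. 2571.429ms @ 3 + 3857.143ms (9/2)
5. 6428.571ms @ 15/2 + 1285.714ms (3/2)

note 5 onset = 15/2b = 6428.571ms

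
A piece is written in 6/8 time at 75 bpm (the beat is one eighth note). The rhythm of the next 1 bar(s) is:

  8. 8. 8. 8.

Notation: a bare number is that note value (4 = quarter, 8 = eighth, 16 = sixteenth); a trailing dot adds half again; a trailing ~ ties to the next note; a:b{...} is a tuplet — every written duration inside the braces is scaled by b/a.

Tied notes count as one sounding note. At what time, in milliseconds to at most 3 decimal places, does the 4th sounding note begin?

note 4 onset = 9/2b = 3600.0ms

1. 0.0ms @ 0 + 1200.0ms (3/2)
2. 1200.0ms @ 3/2 + 1200.0ms (3/2)
3. 2400.0ms @ 3 + 1200.0ms (3/2)
4. 3600.0ms @ 9/2 + 1200.0ms (3/2)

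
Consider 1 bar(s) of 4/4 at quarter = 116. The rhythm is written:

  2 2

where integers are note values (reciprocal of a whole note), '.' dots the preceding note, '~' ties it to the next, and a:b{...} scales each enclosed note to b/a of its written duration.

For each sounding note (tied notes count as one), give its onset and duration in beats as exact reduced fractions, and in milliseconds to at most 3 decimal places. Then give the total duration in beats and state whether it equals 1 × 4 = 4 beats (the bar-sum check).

1) 0.0ms=0b +1034.483ms=2b
2) 1034.483ms=2b +1034.483ms=2b
Σ=4b of 4 (116bpm 4/4) — PASS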